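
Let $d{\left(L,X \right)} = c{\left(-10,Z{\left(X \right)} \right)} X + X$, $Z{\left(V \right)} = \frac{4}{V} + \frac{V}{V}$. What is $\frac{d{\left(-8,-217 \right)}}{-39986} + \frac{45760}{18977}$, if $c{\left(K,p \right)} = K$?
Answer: $\frac{1792697279}{758814322} \approx 2.3625$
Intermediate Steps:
$Z{\left(V \right)} = 1 + \frac{4}{V}$ ($Z{\left(V \right)} = \frac{4}{V} + 1 = 1 + \frac{4}{V}$)
$d{\left(L,X \right)} = - 9 X$ ($d{\left(L,X \right)} = - 10 X + X = - 9 X$)
$\frac{d{\left(-8,-217 \right)}}{-39986} + \frac{45760}{18977} = \frac{\left(-9\right) \left(-217\right)}{-39986} + \frac{45760}{18977} = 1953 \left(- \frac{1}{39986}\right) + 45760 \cdot \frac{1}{18977} = - \frac{1953}{39986} + \frac{45760}{18977} = \frac{1792697279}{758814322}$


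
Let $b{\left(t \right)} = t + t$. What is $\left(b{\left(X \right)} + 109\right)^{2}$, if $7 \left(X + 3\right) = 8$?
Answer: $\frac{543169}{49} \approx 11085.0$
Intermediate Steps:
$X = - \frac{13}{7}$ ($X = -3 + \frac{1}{7} \cdot 8 = -3 + \frac{8}{7} = - \frac{13}{7} \approx -1.8571$)
$b{\left(t \right)} = 2 t$
$\left(b{\left(X \right)} + 109\right)^{2} = \left(2 \left(- \frac{13}{7}\right) + 109\right)^{2} = \left(- \frac{26}{7} + 109\right)^{2} = \left(\frac{737}{7}\right)^{2} = \frac{543169}{49}$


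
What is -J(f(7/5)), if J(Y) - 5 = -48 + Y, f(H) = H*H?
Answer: 1026/25 ≈ 41.040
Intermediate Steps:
f(H) = H**2
J(Y) = -43 + Y (J(Y) = 5 + (-48 + Y) = -43 + Y)
-J(f(7/5)) = -(-43 + (7/5)**2) = -(-43 + 49/25) = -1*(-1026/25) = 1026/25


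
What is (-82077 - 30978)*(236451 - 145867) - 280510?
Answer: -10241254630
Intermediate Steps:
(-82077 - 30978)*(236451 - 145867) - 280510 = -113055*90584 - 280510 = -10240974120 - 280510 = -10241254630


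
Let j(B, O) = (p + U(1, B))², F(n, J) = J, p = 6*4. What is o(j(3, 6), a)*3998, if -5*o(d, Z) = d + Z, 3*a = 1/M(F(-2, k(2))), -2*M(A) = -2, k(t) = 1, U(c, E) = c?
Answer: -7500248/15 ≈ -5.0002e+5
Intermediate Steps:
p = 24
M(A) = 1 (M(A) = -½*(-2) = 1)
j(B, O) = 625 (j(B, O) = (24 + 1)² = 25² = 625)
a = ⅓ (a = (⅓)/1 = (⅓)*1 = ⅓ ≈ 0.33333)
o(d, Z) = -Z/5 - d/5 (o(d, Z) = -(d + Z)/5 = -(Z + d)/5 = -Z/5 - d/5)
o(j(3, 6), a)*3998 = (-⅕*⅓ - ⅕*625)*3998 = (-1/15 - 125)*3998 = -1876/15*3998 = -7500248/15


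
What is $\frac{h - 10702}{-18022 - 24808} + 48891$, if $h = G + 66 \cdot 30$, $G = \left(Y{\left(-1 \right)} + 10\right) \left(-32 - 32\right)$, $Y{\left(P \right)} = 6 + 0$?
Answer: $\frac{1047005638}{21415} \approx 48891.0$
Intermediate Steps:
$Y{\left(P \right)} = 6$
$G = -1024$ ($G = \left(6 + 10\right) \left(-32 - 32\right) = 16 \left(-64\right) = -1024$)
$h = 956$ ($h = -1024 + 66 \cdot 30 = -1024 + 1980 = 956$)
$\frac{h - 10702}{-18022 - 24808} + 48891 = \frac{956 - 10702}{-18022 - 24808} + 48891 = - \frac{9746}{-42830} + 48891 = \left(-9746\right) \left(- \frac{1}{42830}\right) + 48891 = \frac{4873}{21415} + 48891 = \frac{1047005638}{21415}$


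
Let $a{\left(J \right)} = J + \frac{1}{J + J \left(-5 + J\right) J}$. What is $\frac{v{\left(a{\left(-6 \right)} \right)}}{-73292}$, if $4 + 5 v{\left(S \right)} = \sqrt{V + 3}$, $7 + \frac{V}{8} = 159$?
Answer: $\frac{1}{91615} - \frac{\sqrt{1219}}{366460} \approx -8.4359 \cdot 10^{-5}$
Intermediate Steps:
$V = 1216$ ($V = -56 + 8 \cdot 159 = -56 + 1272 = 1216$)
$a{\left(J \right)} = J + \frac{1}{J + J^{2} \left(-5 + J\right)}$
$v{\left(S \right)} = - \frac{4}{5} + \frac{\sqrt{1219}}{5}$ ($v{\left(S \right)} = - \frac{4}{5} + \frac{\sqrt{1216 + 3}}{5} = - \frac{4}{5} + \frac{\sqrt{1219}}{5}$)
$\frac{v{\left(a{\left(-6 \right)} \right)}}{-73292} = \frac{- \frac{4}{5} + \frac{\sqrt{1219}}{5}}{-73292} = \left(- \frac{4}{5} + \frac{\sqrt{1219}}{5}\right) \left(- \frac{1}{73292}\right) = \frac{1}{91615} - \frac{\sqrt{1219}}{366460}$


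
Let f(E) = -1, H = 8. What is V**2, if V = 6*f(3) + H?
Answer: 4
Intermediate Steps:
V = 2 (V = 6*(-1) + 8 = -6 + 8 = 2)
V**2 = 2**2 = 4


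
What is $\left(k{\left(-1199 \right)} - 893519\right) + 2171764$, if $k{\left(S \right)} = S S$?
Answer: $2715846$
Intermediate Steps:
$k{\left(S \right)} = S^{2}$
$\left(k{\left(-1199 \right)} - 893519\right) + 2171764 = \left(\left(-1199\right)^{2} - 893519\right) + 2171764 = \left(1437601 - 893519\right) + 2171764 = 544082 + 2171764 = 2715846$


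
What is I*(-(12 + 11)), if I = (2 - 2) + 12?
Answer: -276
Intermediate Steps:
I = 12 (I = 0 + 12 = 12)
I*(-(12 + 11)) = 12*(-(12 + 11)) = 12*(-1*23) = 12*(-23) = -276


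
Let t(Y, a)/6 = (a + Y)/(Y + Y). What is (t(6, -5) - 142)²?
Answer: 80089/4 ≈ 20022.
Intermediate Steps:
t(Y, a) = 3*(Y + a)/Y (t(Y, a) = 6*((a + Y)/(Y + Y)) = 6*((Y + a)/((2*Y))) = 6*((Y + a)*(1/(2*Y))) = 6*((Y + a)/(2*Y)) = 3*(Y + a)/Y)
(t(6, -5) - 142)² = ((3 + 3*(-5)/6) - 142)² = ((3 + 3*(-5)*(⅙)) - 142)² = ((3 - 5/2) - 142)² = (½ - 142)² = (-283/2)² = 80089/4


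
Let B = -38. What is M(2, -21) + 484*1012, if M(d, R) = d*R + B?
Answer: 489728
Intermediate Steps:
M(d, R) = -38 + R*d (M(d, R) = d*R - 38 = R*d - 38 = -38 + R*d)
M(2, -21) + 484*1012 = (-38 - 21*2) + 484*1012 = (-38 - 42) + 489808 = -80 + 489808 = 489728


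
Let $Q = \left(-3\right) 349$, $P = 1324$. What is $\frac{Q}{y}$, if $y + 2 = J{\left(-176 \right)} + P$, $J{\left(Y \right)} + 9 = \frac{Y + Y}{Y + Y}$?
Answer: $- \frac{349}{438} \approx -0.7968$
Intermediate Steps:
$J{\left(Y \right)} = -8$ ($J{\left(Y \right)} = -9 + \frac{Y + Y}{Y + Y} = -9 + \frac{2 Y}{2 Y} = -9 + 2 Y \frac{1}{2 Y} = -9 + 1 = -8$)
$Q = -1047$
$y = 1314$ ($y = -2 + \left(-8 + 1324\right) = -2 + 1316 = 1314$)
$\frac{Q}{y} = - \frac{1047}{1314} = \left(-1047\right) \frac{1}{1314} = - \frac{349}{438}$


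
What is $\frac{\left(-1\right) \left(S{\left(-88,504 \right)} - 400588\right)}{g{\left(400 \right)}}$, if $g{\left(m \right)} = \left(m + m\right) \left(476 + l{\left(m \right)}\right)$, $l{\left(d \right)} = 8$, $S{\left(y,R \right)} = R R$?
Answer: $\frac{36643}{96800} \approx 0.37854$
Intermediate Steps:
$S{\left(y,R \right)} = R^{2}$
$g{\left(m \right)} = 968 m$ ($g{\left(m \right)} = \left(m + m\right) \left(476 + 8\right) = 2 m 484 = 968 m$)
$\frac{\left(-1\right) \left(S{\left(-88,504 \right)} - 400588\right)}{g{\left(400 \right)}} = \frac{\left(-1\right) \left(504^{2} - 400588\right)}{968 \cdot 400} = \frac{\left(-1\right) \left(254016 - 400588\right)}{387200} = \left(-1\right) \left(-146572\right) \frac{1}{387200} = 146572 \cdot \frac{1}{387200} = \frac{36643}{96800}$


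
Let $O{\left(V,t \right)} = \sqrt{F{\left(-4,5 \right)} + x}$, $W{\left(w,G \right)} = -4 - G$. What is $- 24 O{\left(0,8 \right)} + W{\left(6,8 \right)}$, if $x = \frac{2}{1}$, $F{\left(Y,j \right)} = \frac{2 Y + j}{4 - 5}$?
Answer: $-12 - 24 \sqrt{5} \approx -65.666$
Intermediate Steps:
$F{\left(Y,j \right)} = - j - 2 Y$ ($F{\left(Y,j \right)} = \frac{j + 2 Y}{-1} = \left(j + 2 Y\right) \left(-1\right) = - j - 2 Y$)
$x = 2$ ($x = 2 \cdot 1 = 2$)
$O{\left(V,t \right)} = \sqrt{5}$ ($O{\left(V,t \right)} = \sqrt{\left(\left(-1\right) 5 - -8\right) + 2} = \sqrt{\left(-5 + 8\right) + 2} = \sqrt{3 + 2} = \sqrt{5}$)
$- 24 O{\left(0,8 \right)} + W{\left(6,8 \right)} = - 24 \sqrt{5} - 12 = -12 - 24 \sqrt{5}$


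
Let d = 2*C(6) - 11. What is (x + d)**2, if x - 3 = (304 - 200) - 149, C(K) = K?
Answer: 1681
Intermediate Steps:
x = -42 (x = 3 + ((304 - 200) - 149) = 3 + (104 - 149) = 3 - 45 = -42)
d = 1 (d = 2*6 - 11 = 12 - 11 = 1)
(x + d)**2 = (-42 + 1)**2 = (-41)**2 = 1681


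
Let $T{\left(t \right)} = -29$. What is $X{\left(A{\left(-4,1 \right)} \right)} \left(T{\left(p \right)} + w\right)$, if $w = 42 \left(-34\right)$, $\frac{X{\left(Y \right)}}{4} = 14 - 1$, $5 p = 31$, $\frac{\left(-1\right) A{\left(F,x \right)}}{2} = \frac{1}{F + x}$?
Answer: $-75764$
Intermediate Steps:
$A{\left(F,x \right)} = - \frac{2}{F + x}$
$p = \frac{31}{5}$ ($p = \frac{1}{5} \cdot 31 = \frac{31}{5} \approx 6.2$)
$X{\left(Y \right)} = 52$ ($X{\left(Y \right)} = 4 \left(14 - 1\right) = 4 \cdot 13 = 52$)
$w = -1428$
$X{\left(A{\left(-4,1 \right)} \right)} \left(T{\left(p \right)} + w\right) = 52 \left(-29 - 1428\right) = 52 \left(-1457\right) = -75764$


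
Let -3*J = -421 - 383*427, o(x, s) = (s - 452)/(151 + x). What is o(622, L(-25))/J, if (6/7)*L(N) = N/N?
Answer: -2705/253485252 ≈ -1.0671e-5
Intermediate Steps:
L(N) = 7/6 (L(N) = 7*(N/N)/6 = (7/6)*1 = 7/6)
o(x, s) = (-452 + s)/(151 + x)
J = 54654 (J = -(-421 - 383*427)/3 = -(-421 - 163541)/3 = -⅓*(-163962) = 54654)
o(622, L(-25))/J = ((-452 + 7/6)/(151 + 622))/54654 = (-2705/6/773)*(1/54654) = ((1/773)*(-2705/6))*(1/54654) = -2705/4638*1/54654 = -2705/253485252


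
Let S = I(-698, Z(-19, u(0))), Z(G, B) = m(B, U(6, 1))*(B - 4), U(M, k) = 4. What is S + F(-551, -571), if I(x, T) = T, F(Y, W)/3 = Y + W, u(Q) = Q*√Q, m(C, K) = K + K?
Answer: -3398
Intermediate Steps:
m(C, K) = 2*K
u(Q) = Q^(3/2)
F(Y, W) = 3*W + 3*Y (F(Y, W) = 3*(Y + W) = 3*(W + Y) = 3*W + 3*Y)
Z(G, B) = -32 + 8*B (Z(G, B) = (2*4)*(B - 4) = 8*(-4 + B) = -32 + 8*B)
S = -32 (S = -32 + 8*0^(3/2) = -32 + 8*0 = -32 + 0 = -32)
S + F(-551, -571) = -32 + (3*(-571) + 3*(-551)) = -32 + (-1713 - 1653) = -32 - 3366 = -3398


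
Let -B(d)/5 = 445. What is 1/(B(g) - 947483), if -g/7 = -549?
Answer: -1/949708 ≈ -1.0530e-6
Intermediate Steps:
g = 3843 (g = -7*(-549) = 3843)
B(d) = -2225 (B(d) = -5*445 = -2225)
1/(B(g) - 947483) = 1/(-2225 - 947483) = 1/(-949708) = -1/949708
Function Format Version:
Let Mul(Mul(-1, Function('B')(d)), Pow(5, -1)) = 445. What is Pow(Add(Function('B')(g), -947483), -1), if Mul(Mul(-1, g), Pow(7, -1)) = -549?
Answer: Rational(-1, 949708) ≈ -1.0530e-6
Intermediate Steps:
g = 3843 (g = Mul(-7, -549) = 3843)
Function('B')(d) = -2225 (Function('B')(d) = Mul(-5, 445) = -2225)
Pow(Add(Function('B')(g), -947483), -1) = Pow(Add(-2225, -947483), -1) = Pow(-949708, -1) = Rational(-1, 949708)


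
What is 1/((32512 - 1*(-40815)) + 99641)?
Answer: 1/172968 ≈ 5.7814e-6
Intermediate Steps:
1/((32512 - 1*(-40815)) + 99641) = 1/((32512 + 40815) + 99641) = 1/(73327 + 99641) = 1/172968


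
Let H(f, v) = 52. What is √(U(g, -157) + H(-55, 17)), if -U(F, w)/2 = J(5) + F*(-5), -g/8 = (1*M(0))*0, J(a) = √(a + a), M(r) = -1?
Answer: √(52 - 2*√10) ≈ 6.7584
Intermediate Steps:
J(a) = √2*√a (J(a) = √(2*a) = √2*√a)
g = 0 (g = -8*1*(-1)*0 = -(-8)*0 = -8*0 = 0)
U(F, w) = -2*√10 + 10*F (U(F, w) = -2*(√2*√5 + F*(-5)) = -2*(√10 - 5*F) = -2*√10 + 10*F)
√(U(g, -157) + H(-55, 17)) = √((-2*√10 + 10*0) + 52) = √((-2*√10 + 0) + 52) = √(-2*√10 + 52) = √(52 - 2*√10)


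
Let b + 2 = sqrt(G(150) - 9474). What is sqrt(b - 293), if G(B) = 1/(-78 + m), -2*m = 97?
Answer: sqrt(-18882655 + 506*I*sqrt(151605443))/253 ≈ 2.7967 + 17.402*I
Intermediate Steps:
m = -97/2 (m = -1/2*97 = -97/2 ≈ -48.500)
G(B) = -2/253 (G(B) = 1/(-78 - 97/2) = 1/(-253/2) = -2/253)
b = -2 + 2*I*sqrt(151605443)/253 (b = -2 + sqrt(-2/253 - 9474) = -2 + sqrt(-2396924/253) = -2 + 2*I*sqrt(151605443)/253 ≈ -2.0 + 97.334*I)
sqrt(b - 293) = sqrt((-2 + 2*I*sqrt(151605443)/253) - 293) = sqrt(-295 + 2*I*sqrt(151605443)/253)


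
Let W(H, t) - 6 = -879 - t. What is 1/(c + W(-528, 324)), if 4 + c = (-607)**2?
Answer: 1/367248 ≈ 2.7230e-6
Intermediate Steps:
W(H, t) = -873 - t (W(H, t) = 6 + (-879 - t) = -873 - t)
c = 368445 (c = -4 + (-607)**2 = -4 + 368449 = 368445)
1/(c + W(-528, 324)) = 1/(368445 + (-873 - 1*324)) = 1/(368445 + (-873 - 324)) = 1/(368445 - 1197) = 1/367248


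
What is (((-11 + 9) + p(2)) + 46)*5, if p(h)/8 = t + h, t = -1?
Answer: 260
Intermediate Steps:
p(h) = -8 + 8*h (p(h) = 8*(-1 + h) = -8 + 8*h)
(((-11 + 9) + p(2)) + 46)*5 = (((-11 + 9) + (-8 + 8*2)) + 46)*5 = ((-2 + (-8 + 16)) + 46)*5 = ((-2 + 8) + 46)*5 = (6 + 46)*5 = 52*5 = 260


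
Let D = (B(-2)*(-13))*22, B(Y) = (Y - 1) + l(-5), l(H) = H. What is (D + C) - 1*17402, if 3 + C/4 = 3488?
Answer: -1174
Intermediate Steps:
C = 13940 (C = -12 + 4*3488 = -12 + 13952 = 13940)
B(Y) = -6 + Y (B(Y) = (Y - 1) - 5 = (-1 + Y) - 5 = -6 + Y)
D = 2288 (D = ((-6 - 2)*(-13))*22 = -8*(-13)*22 = 104*22 = 2288)
(D + C) - 1*17402 = (2288 + 13940) - 1*17402 = 16228 - 17402 = -1174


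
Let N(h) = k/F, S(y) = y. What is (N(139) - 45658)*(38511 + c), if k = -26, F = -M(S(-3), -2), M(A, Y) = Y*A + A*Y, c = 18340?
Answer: -15573478685/6 ≈ -2.5956e+9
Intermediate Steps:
M(A, Y) = 2*A*Y (M(A, Y) = A*Y + A*Y = 2*A*Y)
F = -12 (F = -2*(-3)*(-2) = -1*12 = -12)
N(h) = 13/6 (N(h) = -26/(-12) = -26*(-1/12) = 13/6)
(N(139) - 45658)*(38511 + c) = (13/6 - 45658)*(38511 + 18340) = -273935/6*56851 = -15573478685/6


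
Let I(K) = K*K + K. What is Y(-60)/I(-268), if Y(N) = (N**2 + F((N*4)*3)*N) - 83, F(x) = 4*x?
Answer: 176317/71556 ≈ 2.4640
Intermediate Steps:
Y(N) = -83 + 49*N**2 (Y(N) = (N**2 + (4*((N*4)*3))*N) - 83 = (N**2 + (4*((4*N)*3))*N) - 83 = (N**2 + (4*(12*N))*N) - 83 = (N**2 + (48*N)*N) - 83 = (N**2 + 48*N**2) - 83 = 49*N**2 - 83 = -83 + 49*N**2)
I(K) = K + K**2 (I(K) = K**2 + K = K + K**2)
Y(-60)/I(-268) = (-83 + 49*(-60)**2)/((-268*(1 - 268))) = (-83 + 49*3600)/((-268*(-267))) = (-83 + 176400)/71556 = 176317*(1/71556) = 176317/71556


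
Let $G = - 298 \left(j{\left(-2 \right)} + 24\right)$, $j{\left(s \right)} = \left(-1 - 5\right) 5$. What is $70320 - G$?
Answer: $68532$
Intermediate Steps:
$j{\left(s \right)} = -30$ ($j{\left(s \right)} = \left(-6\right) 5 = -30$)
$G = 1788$ ($G = - 298 \left(-30 + 24\right) = \left(-298\right) \left(-6\right) = 1788$)
$70320 - G = 70320 - 1788 = 68532$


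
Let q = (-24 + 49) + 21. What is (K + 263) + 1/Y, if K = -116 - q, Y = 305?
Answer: 30806/305 ≈ 101.00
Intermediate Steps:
q = 46 (q = 25 + 21 = 46)
K = -162 (K = -116 - 1*46 = -116 - 46 = -162)
(K + 263) + 1/Y = (-162 + 263) + 1/305 = 101 + 1/305 = 30806/305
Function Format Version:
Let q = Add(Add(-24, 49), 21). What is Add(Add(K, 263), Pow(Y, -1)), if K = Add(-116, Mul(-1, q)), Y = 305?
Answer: Rational(30806, 305) ≈ 101.00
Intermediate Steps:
q = 46 (q = Add(25, 21) = 46)
K = -162 (K = Add(-116, Mul(-1, 46)) = Add(-116, -46) = -162)
Add(Add(K, 263), Pow(Y, -1)) = Add(Add(-162, 263), Pow(305, -1)) = Add(101, Rational(1, 305)) = Rational(30806, 305)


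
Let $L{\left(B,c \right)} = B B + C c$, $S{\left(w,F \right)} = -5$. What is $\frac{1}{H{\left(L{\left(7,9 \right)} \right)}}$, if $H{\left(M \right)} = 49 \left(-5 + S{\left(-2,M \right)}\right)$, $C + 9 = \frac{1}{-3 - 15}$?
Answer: $- \frac{1}{490} \approx -0.0020408$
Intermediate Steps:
$C = - \frac{163}{18}$ ($C = -9 + \frac{1}{-3 - 15} = -9 + \frac{1}{-18} = -9 - \frac{1}{18} = - \frac{163}{18} \approx -9.0556$)
$L{\left(B,c \right)} = B^{2} - \frac{163 c}{18}$ ($L{\left(B,c \right)} = B B - \frac{163 c}{18} = B^{2} - \frac{163 c}{18}$)
$H{\left(M \right)} = -490$ ($H{\left(M \right)} = 49 \left(-5 - 5\right) = 49 \left(-10\right) = -490$)
$\frac{1}{H{\left(L{\left(7,9 \right)} \right)}} = \frac{1}{-490} = - \frac{1}{490}$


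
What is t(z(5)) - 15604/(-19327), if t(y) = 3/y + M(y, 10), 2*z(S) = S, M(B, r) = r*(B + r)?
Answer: 12273357/96635 ≈ 127.01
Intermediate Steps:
z(S) = S/2
t(y) = 100 + 3/y + 10*y (t(y) = 3/y + 10*(y + 10) = 3/y + 10*(10 + y) = 3/y + (100 + 10*y) = 100 + 3/y + 10*y)
t(z(5)) - 15604/(-19327) = (100 + 3/(((½)*5)) + 10*((½)*5)) - 15604/(-19327) = (100 + 3/(5/2) + 10*(5/2)) - 15604*(-1)/19327 = (100 + 3*(⅖) + 25) - 1*(-15604/19327) = (100 + 6/5 + 25) + 15604/19327 = 631/5 + 15604/19327 = 12273357/96635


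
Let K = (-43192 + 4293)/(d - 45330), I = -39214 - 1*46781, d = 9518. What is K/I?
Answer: -5557/439950420 ≈ -1.2631e-5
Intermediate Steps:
I = -85995 (I = -39214 - 46781 = -85995)
K = 5557/5116 (K = (-43192 + 4293)/(9518 - 45330) = -38899/(-35812) = -38899*(-1/35812) = 5557/5116 ≈ 1.0862)
K/I = (5557/5116)/(-85995) = (5557/5116)*(-1/85995) = -5557/439950420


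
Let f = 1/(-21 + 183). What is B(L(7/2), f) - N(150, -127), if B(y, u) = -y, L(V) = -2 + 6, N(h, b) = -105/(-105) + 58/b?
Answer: -577/127 ≈ -4.5433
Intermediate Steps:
N(h, b) = 1 + 58/b (N(h, b) = -105*(-1/105) + 58/b = 1 + 58/b)
f = 1/162 ≈ 0.0061728
L(V) = 4
B(L(7/2), f) - N(150, -127) = -1*4 - (58 - 127)/(-127) = -4 - (-1)*(-69)/127 = -4 - 1*69/127 = -4 - 69/127 = -577/127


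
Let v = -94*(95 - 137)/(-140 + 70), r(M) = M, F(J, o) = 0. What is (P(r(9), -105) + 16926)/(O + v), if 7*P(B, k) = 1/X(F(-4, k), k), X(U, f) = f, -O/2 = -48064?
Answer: 12440609/70612626 ≈ 0.17618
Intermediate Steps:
O = 96128 (O = -2*(-48064) = 96128)
P(B, k) = 1/(7*k)
v = -282/5 (v = -(-3948)/(-70) = -(-3948)*(-1)/70 = -94*⅗ = -282/5 ≈ -56.400)
(P(r(9), -105) + 16926)/(O + v) = ((⅐)/(-105) + 16926)/(96128 - 282/5) = ((⅐)*(-1/105) + 16926)/(480358/5) = (-1/735 + 16926)*(5/480358) = (12440609/735)*(5/480358) = 12440609/70612626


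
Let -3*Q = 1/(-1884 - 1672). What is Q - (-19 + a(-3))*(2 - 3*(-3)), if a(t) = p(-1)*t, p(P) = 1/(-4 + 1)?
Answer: 2112265/10668 ≈ 198.00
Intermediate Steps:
p(P) = -1/3 (p(P) = 1/(-3) = -1/3)
a(t) = -t/3
Q = 1/10668 (Q = -1/(3*(-1884 - 1672)) = -1/3/(-3556) = -1/3*(-1/3556) = 1/10668 ≈ 9.3738e-5)
Q - (-19 + a(-3))*(2 - 3*(-3)) = 1/10668 - (-19 - 1/3*(-3))*(2 - 3*(-3)) = 1/10668 - (-19 + 1)*(2 + 9) = 1/10668 - (-18)*11 = 1/10668 - 1*(-198) = 1/10668 + 198 = 2112265/10668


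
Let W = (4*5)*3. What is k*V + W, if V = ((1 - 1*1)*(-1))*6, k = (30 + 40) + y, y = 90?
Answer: 60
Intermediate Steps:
k = 160 (k = (30 + 40) + 90 = 70 + 90 = 160)
W = 60 (W = 20*3 = 60)
V = 0 (V = ((1 - 1)*(-1))*6 = (0*(-1))*6 = 0*6 = 0)
k*V + W = 160*0 + 60 = 0 + 60 = 60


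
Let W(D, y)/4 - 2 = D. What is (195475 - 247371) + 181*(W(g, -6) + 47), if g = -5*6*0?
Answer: -41941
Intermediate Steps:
g = 0 (g = -30*0 = 0)
W(D, y) = 8 + 4*D
(195475 - 247371) + 181*(W(g, -6) + 47) = (195475 - 247371) + 181*((8 + 4*0) + 47) = -51896 + 181*((8 + 0) + 47) = -51896 + 181*(8 + 47) = -51896 + 181*55 = -51896 + 9955 = -41941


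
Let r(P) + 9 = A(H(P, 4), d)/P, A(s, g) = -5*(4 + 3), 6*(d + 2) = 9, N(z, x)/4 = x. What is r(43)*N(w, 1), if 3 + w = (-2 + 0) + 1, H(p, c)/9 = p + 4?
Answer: -1688/43 ≈ -39.256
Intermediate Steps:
H(p, c) = 36 + 9*p (H(p, c) = 9*(p + 4) = 9*(4 + p) = 36 + 9*p)
w = -4 (w = -3 + ((-2 + 0) + 1) = -3 + (-2 + 1) = -3 - 1 = -4)
N(z, x) = 4*x
d = -½ (d = -2 + (⅙)*9 = -2 + 3/2 = -½ ≈ -0.50000)
A(s, g) = -35 (A(s, g) = -5*7 = -35)
r(P) = -9 - 35/P
r(43)*N(w, 1) = (-9 - 35/43)*(4*1) = (-9 - 35*1/43)*4 = (-9 - 35/43)*4 = -422/43*4 = -1688/43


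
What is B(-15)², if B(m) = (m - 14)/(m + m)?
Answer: 841/900 ≈ 0.93444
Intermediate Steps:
B(m) = (-14 + m)/(2*m) (B(m) = (-14 + m)/((2*m)) = (-14 + m)*(1/(2*m)) = (-14 + m)/(2*m))
B(-15)² = ((½)*(-14 - 15)/(-15))² = ((½)*(-1/15)*(-29))² = (29/30)² = 841/900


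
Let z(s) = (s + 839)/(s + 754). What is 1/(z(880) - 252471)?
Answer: -1634/412535895 ≈ -3.9609e-6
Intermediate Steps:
z(s) = (839 + s)/(754 + s)
1/(z(880) - 252471) = 1/((839 + 880)/(754 + 880) - 252471) = 1/(1719/1634 - 252471) = 1/(-412535895/1634) = -1634/412535895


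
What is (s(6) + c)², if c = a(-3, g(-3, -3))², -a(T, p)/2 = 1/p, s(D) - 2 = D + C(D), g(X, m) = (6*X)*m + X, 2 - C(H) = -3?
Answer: 1143589489/6765201 ≈ 169.04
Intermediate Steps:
C(H) = 5 (C(H) = 2 - 1*(-3) = 2 + 3 = 5)
g(X, m) = X + 6*X*m (g(X, m) = 6*X*m + X = X + 6*X*m)
s(D) = 7 + D (s(D) = 2 + (D + 5) = 2 + (5 + D) = 7 + D)
a(T, p) = -2/p
c = 4/2601 (c = (-2*(-1/(3*(1 + 6*(-3)))))² = (-2*(-1/(3*(1 - 18))))² = (-2/((-3*(-17))))² = (-2/51)² = 4/2601 ≈ 0.0015379)
(s(6) + c)² = ((7 + 6) + 4/2601)² = (13 + 4/2601)² = (33817/2601)² = 1143589489/6765201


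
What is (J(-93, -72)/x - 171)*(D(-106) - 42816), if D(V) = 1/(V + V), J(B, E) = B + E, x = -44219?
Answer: 17158430484753/2343607 ≈ 7.3214e+6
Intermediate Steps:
D(V) = 1/(2*V)
(J(-93, -72)/x - 171)*(D(-106) - 42816) = ((-93 - 72)/(-44219) - 171)*((½)/(-106) - 42816) = (-165*(-1/44219) - 171)*((½)*(-1/106) - 42816) = (165/44219 - 171)*(-1/212 - 42816) = -7561284/44219*(-9076993/212) = 17158430484753/2343607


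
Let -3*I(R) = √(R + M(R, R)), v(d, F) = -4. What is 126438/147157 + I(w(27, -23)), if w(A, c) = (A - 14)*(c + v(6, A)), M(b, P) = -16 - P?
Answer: 126438/147157 - 4*I/3 ≈ 0.85921 - 1.3333*I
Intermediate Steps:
w(A, c) = (-14 + A)*(-4 + c) (w(A, c) = (A - 14)*(c - 4) = (-14 + A)*(-4 + c))
I(R) = -4*I/3 (I(R) = -√(R + (-16 - R))/3 = -4*I/3)
126438/147157 + I(w(27, -23)) = 126438/147157 - 4*I/3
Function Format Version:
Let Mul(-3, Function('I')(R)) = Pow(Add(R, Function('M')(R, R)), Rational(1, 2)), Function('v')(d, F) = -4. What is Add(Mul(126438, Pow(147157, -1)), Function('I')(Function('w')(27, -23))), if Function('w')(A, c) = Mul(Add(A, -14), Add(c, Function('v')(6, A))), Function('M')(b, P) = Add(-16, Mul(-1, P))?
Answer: Add(Rational(126438, 147157), Mul(Rational(-4, 3), I)) ≈ Add(0.85921, Mul(-1.3333, I))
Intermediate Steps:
Function('w')(A, c) = Mul(Add(-14, A), Add(-4, c)) (Function('w')(A, c) = Mul(Add(A, -14), Add(c, -4)) = Mul(Add(-14, A), Add(-4, c)))
Function('I')(R) = Mul(Rational(-4, 3), I) (Function('I')(R) = Mul(Rational(-1, 3), Pow(Add(R, Add(-16, Mul(-1, R))), Rational(1, 2))) = Mul(Rational(-1, 3), Pow(-16, Rational(1, 2))) = Mul(Rational(-1, 3), Mul(4, I)) = Mul(Rational(-4, 3), I))
Add(Mul(126438, Pow(147157, -1)), Function('I')(Function('w')(27, -23))) = Add(Mul(126438, Pow(147157, -1)), Mul(Rational(-4, 3), I)) = Add(Mul(126438, Rational(1, 147157)), Mul(Rational(-4, 3), I)) = Add(Rational(126438, 147157), Mul(Rational(-4, 3), I))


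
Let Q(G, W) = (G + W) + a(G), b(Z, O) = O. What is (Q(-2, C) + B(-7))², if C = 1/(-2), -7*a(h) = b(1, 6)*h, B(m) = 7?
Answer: 7569/196 ≈ 38.617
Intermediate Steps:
a(h) = -6*h/7
C = -½ ≈ -0.50000
Q(G, W) = W + G/7 (Q(G, W) = (G + W) - 6*G/7 = W + G/7)
(Q(-2, C) + B(-7))² = ((-½ + (⅐)*(-2)) + 7)² = ((-½ - 2/7) + 7)² = (-11/14 + 7)² = (87/14)² = 7569/196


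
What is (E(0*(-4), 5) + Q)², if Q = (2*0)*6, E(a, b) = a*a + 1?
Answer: 1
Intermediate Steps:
E(a, b) = 1 + a² (E(a, b) = a² + 1 = 1 + a²)
Q = 0 (Q = 0*6 = 0)
(E(0*(-4), 5) + Q)² = ((1 + (0*(-4))²) + 0)² = ((1 + 0²) + 0)² = ((1 + 0) + 0)² = (1 + 0)² = 1² = 1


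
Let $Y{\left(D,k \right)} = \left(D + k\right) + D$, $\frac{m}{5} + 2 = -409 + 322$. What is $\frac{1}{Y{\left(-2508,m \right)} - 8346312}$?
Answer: $- \frac{1}{8351773} \approx -1.1973 \cdot 10^{-7}$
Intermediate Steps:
$m = -445$ ($m = -10 + 5 \left(-409 + 322\right) = -10 + 5 \left(-87\right) = -10 - 435 = -445$)
$Y{\left(D,k \right)} = k + 2 D$
$\frac{1}{Y{\left(-2508,m \right)} - 8346312} = \frac{1}{\left(-445 + 2 \left(-2508\right)\right) - 8346312} = \frac{1}{\left(-445 - 5016\right) - 8346312} = \frac{1}{-5461 - 8346312} = \frac{1}{-8351773} = - \frac{1}{8351773}$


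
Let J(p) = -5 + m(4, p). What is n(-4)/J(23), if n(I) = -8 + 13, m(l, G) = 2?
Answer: -5/3 ≈ -1.6667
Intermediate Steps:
n(I) = 5
J(p) = -3 (J(p) = -5 + 2 = -3)
n(-4)/J(23) = 5/(-3) = 5*(-1/3) = -5/3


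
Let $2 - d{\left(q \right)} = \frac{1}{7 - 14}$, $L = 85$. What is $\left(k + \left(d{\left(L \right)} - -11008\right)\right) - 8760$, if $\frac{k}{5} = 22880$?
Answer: $\frac{816551}{7} \approx 1.1665 \cdot 10^{5}$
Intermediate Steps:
$k = 114400$ ($k = 5 \cdot 22880 = 114400$)
$d{\left(q \right)} = \frac{15}{7}$ ($d{\left(q \right)} = 2 - \frac{1}{7 - 14} = 2 - \frac{1}{-7} = 2 - - \frac{1}{7} = 2 + \frac{1}{7} = \frac{15}{7}$)
$\left(k + \left(d{\left(L \right)} - -11008\right)\right) - 8760 = \left(114400 + \left(\frac{15}{7} - -11008\right)\right) - 8760 = \left(114400 + \left(\frac{15}{7} + 11008\right)\right) - 8760 = \left(114400 + \frac{77071}{7}\right) - 8760 = \frac{877871}{7} - 8760 = \frac{816551}{7}$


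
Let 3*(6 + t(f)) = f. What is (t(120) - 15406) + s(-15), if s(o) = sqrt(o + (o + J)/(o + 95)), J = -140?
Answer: -15372 + I*sqrt(271)/4 ≈ -15372.0 + 4.1155*I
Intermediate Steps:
t(f) = -6 + f/3
s(o) = sqrt(o + (-140 + o)/(95 + o)) (s(o) = sqrt(o + (o - 140)/(o + 95)) = sqrt(o + (-140 + o)/(95 + o)))
(t(120) - 15406) + s(-15) = ((-6 + (1/3)*120) - 15406) + sqrt((-140 - 15 - 15*(95 - 15))/(95 - 15)) = ((-6 + 40) - 15406) + sqrt((-140 - 15 - 15*80)/80) = (34 - 15406) + sqrt((-140 - 15 - 1200)/80) = -15372 + sqrt((1/80)*(-1355)) = -15372 + sqrt(-271/16) = -15372 + I*sqrt(271)/4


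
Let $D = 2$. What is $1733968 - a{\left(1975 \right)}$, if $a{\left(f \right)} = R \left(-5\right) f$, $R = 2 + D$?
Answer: $1773468$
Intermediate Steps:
$R = 4$ ($R = 2 + 2 = 4$)
$a{\left(f \right)} = - 20 f$ ($a{\left(f \right)} = 4 \left(-5\right) f = - 20 f$)
$1733968 - a{\left(1975 \right)} = 1733968 - \left(-20\right) 1975 = 1733968 - -39500 = 1733968 + 39500 = 1773468$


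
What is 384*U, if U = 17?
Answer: 6528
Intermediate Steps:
384*U = 384*17 = 6528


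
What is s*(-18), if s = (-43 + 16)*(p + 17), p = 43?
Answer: 29160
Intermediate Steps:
s = -1620 (s = (-43 + 16)*(43 + 17) = -27*60 = -1620)
s*(-18) = -1620*(-18) = 29160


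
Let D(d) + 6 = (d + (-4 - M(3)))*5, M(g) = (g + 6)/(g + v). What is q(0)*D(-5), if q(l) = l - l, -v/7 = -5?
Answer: 0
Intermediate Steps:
v = 35 (v = -7*(-5) = 35)
M(g) = (6 + g)/(35 + g) (M(g) = (g + 6)/(g + 35) = (6 + g)/(35 + g))
q(l) = 0
D(d) = -1033/38 + 5*d (D(d) = -6 + (d + (-4 - (6 + 3)/(35 + 3)))*5 = -6 + (d + (-4 - 9/38))*5 = -6 + (d - 161/38)*5 = -6 + (-161/38 + d)*5 = -6 + (-805/38 + 5*d) = -1033/38 + 5*d)
q(0)*D(-5) = 0*(-1033/38 + 5*(-5)) = 0*(-1033/38 - 25) = 0*(-1983/38) = 0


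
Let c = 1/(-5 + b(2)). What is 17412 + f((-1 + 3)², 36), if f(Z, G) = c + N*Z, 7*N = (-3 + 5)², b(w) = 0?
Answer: 609493/35 ≈ 17414.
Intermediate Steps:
N = 4/7 (N = (-3 + 5)²/7 = (⅐)*2² = (⅐)*4 = 4/7 ≈ 0.57143)
c = -⅕ (c = 1/(-5 + 0) = 1/(-5) = -⅕ ≈ -0.20000)
f(Z, G) = -⅕ + 4*Z/7
17412 + f((-1 + 3)², 36) = 17412 + (-⅕ + 4*(-1 + 3)²/7) = 17412 + (-⅕ + (4/7)*2²) = 17412 + (-⅕ + (4/7)*4) = 17412 + (-⅕ + 16/7) = 17412 + 73/35 = 609493/35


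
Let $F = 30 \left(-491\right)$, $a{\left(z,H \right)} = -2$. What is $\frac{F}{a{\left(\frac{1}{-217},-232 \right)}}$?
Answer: $7365$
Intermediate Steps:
$F = -14730$
$\frac{F}{a{\left(\frac{1}{-217},-232 \right)}} = - \frac{14730}{-2} = \left(-14730\right) \left(- \frac{1}{2}\right) = 7365$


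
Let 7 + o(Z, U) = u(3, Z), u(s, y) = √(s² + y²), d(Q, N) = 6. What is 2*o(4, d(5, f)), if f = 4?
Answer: -4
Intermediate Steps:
o(Z, U) = -7 + √(9 + Z²) (o(Z, U) = -7 + √(3² + Z²) = -7 + √(9 + Z²))
2*o(4, d(5, f)) = 2*(-7 + √(9 + 4²)) = 2*(-7 + √(9 + 16)) = 2*(-7 + √25) = 2*(-7 + 5) = 2*(-2) = -4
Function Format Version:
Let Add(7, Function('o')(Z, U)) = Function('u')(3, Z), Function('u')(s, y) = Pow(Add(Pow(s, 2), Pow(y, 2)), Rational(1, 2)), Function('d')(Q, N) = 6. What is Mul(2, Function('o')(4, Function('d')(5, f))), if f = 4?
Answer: -4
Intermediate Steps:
Function('o')(Z, U) = Add(-7, Pow(Add(9, Pow(Z, 2)), Rational(1, 2))) (Function('o')(Z, U) = Add(-7, Pow(Add(Pow(3, 2), Pow(Z, 2)), Rational(1, 2))) = Add(-7, Pow(Add(9, Pow(Z, 2)), Rational(1, 2))))
Mul(2, Function('o')(4, Function('d')(5, f))) = Mul(2, Add(-7, Pow(Add(9, Pow(4, 2)), Rational(1, 2)))) = Mul(2, Add(-7, Pow(Add(9, 16), Rational(1, 2)))) = Mul(2, Add(-7, Pow(25, Rational(1, 2)))) = Mul(2, Add(-7, 5)) = Mul(2, -2) = -4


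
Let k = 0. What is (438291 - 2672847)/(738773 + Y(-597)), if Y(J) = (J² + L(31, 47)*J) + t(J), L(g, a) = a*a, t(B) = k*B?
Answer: 2234556/223591 ≈ 9.9939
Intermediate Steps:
t(B) = 0 (t(B) = 0*B = 0)
L(g, a) = a²
Y(J) = J² + 2209*J (Y(J) = (J² + 47²*J) + 0 = (J² + 2209*J) + 0 = J² + 2209*J)
(438291 - 2672847)/(738773 + Y(-597)) = (438291 - 2672847)/(738773 - 597*(2209 - 597)) = -2234556/(738773 - 597*1612) = -2234556/(738773 - 962364) = -2234556/(-223591) = -2234556*(-1/223591) = 2234556/223591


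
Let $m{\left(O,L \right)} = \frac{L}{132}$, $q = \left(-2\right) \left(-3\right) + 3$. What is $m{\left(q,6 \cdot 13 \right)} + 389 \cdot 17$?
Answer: $\frac{145499}{22} \approx 6613.6$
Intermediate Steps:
$q = 9$ ($q = 6 + 3 = 9$)
$m{\left(O,L \right)} = \frac{L}{132}$ ($m{\left(O,L \right)} = L \frac{1}{132} = \frac{L}{132}$)
$m{\left(q,6 \cdot 13 \right)} + 389 \cdot 17 = \frac{6 \cdot 13}{132} + 389 \cdot 17 = \frac{1}{132} \cdot 78 + 6613 = \frac{13}{22} + 6613 = \frac{145499}{22}$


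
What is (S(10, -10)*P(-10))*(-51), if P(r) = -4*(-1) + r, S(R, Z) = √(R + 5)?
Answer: 306*√15 ≈ 1185.1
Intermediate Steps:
S(R, Z) = √(5 + R)
P(r) = 4 + r
(S(10, -10)*P(-10))*(-51) = (√(5 + 10)*(4 - 10))*(-51) = (√15*(-6))*(-51) = -6*√15*(-51) = 306*√15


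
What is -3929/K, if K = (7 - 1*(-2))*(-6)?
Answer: 3929/54 ≈ 72.759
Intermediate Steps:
K = -54 (K = (7 + 2)*(-6) = 9*(-6) = -54)
-3929/K = -3929/(-54) = -3929*(-1/54) = 3929/54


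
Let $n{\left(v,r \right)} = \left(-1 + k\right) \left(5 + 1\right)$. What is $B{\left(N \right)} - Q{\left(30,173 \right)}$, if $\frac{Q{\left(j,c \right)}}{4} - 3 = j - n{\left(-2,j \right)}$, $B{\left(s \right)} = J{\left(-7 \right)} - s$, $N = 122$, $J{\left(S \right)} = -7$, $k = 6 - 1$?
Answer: $-165$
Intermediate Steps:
$k = 5$ ($k = 6 - 1 = 5$)
$n{\left(v,r \right)} = 24$ ($n{\left(v,r \right)} = \left(-1 + 5\right) \left(5 + 1\right) = 4 \cdot 6 = 24$)
$B{\left(s \right)} = -7 - s$
$Q{\left(j,c \right)} = -84 + 4 j$ ($Q{\left(j,c \right)} = 12 + 4 \left(j - 24\right) = 12 + 4 \left(-24 + j\right) = 12 + \left(-96 + 4 j\right) = -84 + 4 j$)
$B{\left(N \right)} - Q{\left(30,173 \right)} = \left(-7 - 122\right) - \left(-84 + 4 \cdot 30\right) = \left(-7 - 122\right) - \left(-84 + 120\right) = -129 - 36 = -165$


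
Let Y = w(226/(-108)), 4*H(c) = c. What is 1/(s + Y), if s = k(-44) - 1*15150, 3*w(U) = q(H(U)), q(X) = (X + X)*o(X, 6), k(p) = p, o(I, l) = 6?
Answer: -54/820589 ≈ -6.5806e-5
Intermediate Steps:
H(c) = c/4
q(X) = 12*X (q(X) = (X + X)*6 = (2*X)*6 = 12*X)
w(U) = U (w(U) = (12*(U/4))/3 = (3*U)/3 = U)
Y = -113/54 (Y = 226/(-108) = 226*(-1/108) = -113/54 ≈ -2.0926)
s = -15194 (s = -44 - 1*15150 = -44 - 15150 = -15194)
1/(s + Y) = 1/(-15194 - 113/54) = 1/(-820589/54) = -54/820589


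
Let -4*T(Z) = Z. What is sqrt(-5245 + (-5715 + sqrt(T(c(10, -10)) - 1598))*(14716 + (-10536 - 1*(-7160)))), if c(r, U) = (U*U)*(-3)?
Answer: sqrt(-64813345 + 11340*I*sqrt(1523)) ≈ 27.49 + 8050.7*I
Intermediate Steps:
c(r, U) = -3*U**2 (c(r, U) = U**2*(-3) = -3*U**2)
T(Z) = -Z/4
sqrt(-5245 + (-5715 + sqrt(T(c(10, -10)) - 1598))*(14716 + (-10536 - 1*(-7160)))) = sqrt(-5245 + (-5715 + sqrt(-(-3)*(-10)**2/4 - 1598))*(14716 + (-10536 - 1*(-7160)))) = sqrt(-5245 + (-5715 + sqrt(-(-3)*100/4 - 1598))*(14716 + (-10536 + 7160))) = sqrt(-5245 + (-5715 + sqrt(-1/4*(-300) - 1598))*(14716 - 3376)) = sqrt(-5245 + (-5715 + sqrt(75 - 1598))*11340) = sqrt(-5245 + (-5715 + sqrt(-1523))*11340) = sqrt(-5245 + (-5715 + I*sqrt(1523))*11340) = sqrt(-5245 + (-64808100 + 11340*I*sqrt(1523))) = sqrt(-64813345 + 11340*I*sqrt(1523))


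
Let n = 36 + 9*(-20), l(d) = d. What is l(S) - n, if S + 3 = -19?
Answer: 122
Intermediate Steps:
S = -22 (S = -3 - 19 = -22)
n = -144 (n = 36 - 180 = -144)
l(S) - n = -22 - 1*(-144) = -22 + 144 = 122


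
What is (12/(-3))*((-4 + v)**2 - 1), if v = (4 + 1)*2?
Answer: -140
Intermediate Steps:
v = 10 (v = 5*2 = 10)
(12/(-3))*((-4 + v)**2 - 1) = (12/(-3))*((-4 + 10)**2 - 1) = (12*(-1/3))*(6**2 - 1) = -4*(36 - 1) = -4*35 = -140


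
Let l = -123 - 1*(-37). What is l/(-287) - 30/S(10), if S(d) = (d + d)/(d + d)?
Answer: -8524/287 ≈ -29.700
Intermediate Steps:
l = -86 (l = -123 + 37 = -86)
S(d) = 1 (S(d) = (2*d)/((2*d)) = (2*d)*(1/(2*d)) = 1)
l/(-287) - 30/S(10) = -86/(-287) - 30/1 = -86*(-1/287) - 30*1 = 86/287 - 30 = -8524/287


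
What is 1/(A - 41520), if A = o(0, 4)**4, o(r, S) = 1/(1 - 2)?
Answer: -1/41519 ≈ -2.4085e-5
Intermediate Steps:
o(r, S) = -1 (o(r, S) = 1/(-1) = -1)
A = 1 (A = (-1)**4 = 1)
1/(A - 41520) = 1/(1 - 41520) = 1/(-41519) = -1/41519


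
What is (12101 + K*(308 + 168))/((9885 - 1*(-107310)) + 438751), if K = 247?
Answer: 129673/555946 ≈ 0.23325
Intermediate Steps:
(12101 + K*(308 + 168))/((9885 - 1*(-107310)) + 438751) = (12101 + 247*(308 + 168))/((9885 - 1*(-107310)) + 438751) = (12101 + 247*476)/((9885 + 107310) + 438751) = (12101 + 117572)/(117195 + 438751) = 129673/555946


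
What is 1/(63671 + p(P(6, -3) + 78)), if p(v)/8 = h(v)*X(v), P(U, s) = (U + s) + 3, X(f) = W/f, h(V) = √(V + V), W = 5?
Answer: 1337091/85133920261 - 20*√42/85133920261 ≈ 1.5704e-5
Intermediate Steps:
h(V) = √2*√V (h(V) = √(2*V) = √2*√V)
X(f) = 5/f
P(U, s) = 3 + U + s
p(v) = 40*√2/√v (p(v) = 8*((√2*√v)*(5/v)) = 8*(5*√2/√v) = 40*√2/√v)
1/(63671 + p(P(6, -3) + 78)) = 1/(63671 + 40*√2/√((3 + 6 - 3) + 78)) = 1/(63671 + 40*√2/√(6 + 78)) = 1/(63671 + 40*√2/√84) = 1/(63671 + 40*√2*(√21/42)) = 1/(63671 + 20*√42/21)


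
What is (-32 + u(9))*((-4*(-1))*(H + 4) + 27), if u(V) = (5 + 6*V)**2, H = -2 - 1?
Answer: 106919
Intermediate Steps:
H = -3
(-32 + u(9))*((-4*(-1))*(H + 4) + 27) = (-32 + (5 + 6*9)**2)*((-4*(-1))*(-3 + 4) + 27) = (-32 + (5 + 54)**2)*(4*1 + 27) = (-32 + 59**2)*(4 + 27) = (-32 + 3481)*31 = 3449*31 = 106919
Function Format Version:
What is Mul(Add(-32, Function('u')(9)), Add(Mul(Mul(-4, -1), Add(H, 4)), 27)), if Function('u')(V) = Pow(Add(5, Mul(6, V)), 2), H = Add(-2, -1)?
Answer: 106919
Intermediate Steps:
H = -3
Mul(Add(-32, Function('u')(9)), Add(Mul(Mul(-4, -1), Add(H, 4)), 27)) = Mul(Add(-32, Pow(Add(5, Mul(6, 9)), 2)), Add(Mul(Mul(-4, -1), Add(-3, 4)), 27)) = Mul(Add(-32, Pow(Add(5, 54), 2)), Add(Mul(4, 1), 27)) = Mul(Add(-32, Pow(59, 2)), Add(4, 27)) = Mul(Add(-32, 3481), 31) = Mul(3449, 31) = 106919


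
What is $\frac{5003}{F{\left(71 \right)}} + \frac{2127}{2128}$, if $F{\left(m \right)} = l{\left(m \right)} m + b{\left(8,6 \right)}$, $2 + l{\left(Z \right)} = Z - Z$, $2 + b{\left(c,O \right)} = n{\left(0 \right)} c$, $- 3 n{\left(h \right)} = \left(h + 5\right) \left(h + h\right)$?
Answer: $- \frac{40391}{1197} \approx -33.744$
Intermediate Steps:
$n{\left(h \right)} = - \frac{2 h \left(5 + h\right)}{3}$ ($n{\left(h \right)} = - \frac{\left(h + 5\right) \left(h + h\right)}{3} = - \frac{\left(5 + h\right) 2 h}{3} = - \frac{2 h \left(5 + h\right)}{3}$)
$b{\left(c,O \right)} = -2$ ($b{\left(c,O \right)} = -2 + \left(- \frac{2}{3}\right) 0 \left(5 + 0\right) c = -2 + \left(- \frac{2}{3}\right) 0 \cdot 5 c = -2 + 0 c = -2 + 0 = -2$)
$l{\left(Z \right)} = -2$ ($l{\left(Z \right)} = -2 + \left(Z - Z\right) = -2 + 0 = -2$)
$F{\left(m \right)} = -2 - 2 m$ ($F{\left(m \right)} = - 2 m - 2 = -2 - 2 m$)
$\frac{5003}{F{\left(71 \right)}} + \frac{2127}{2128} = \frac{5003}{-2 - 142} + \frac{2127}{2128} = \frac{5003}{-2 - 142} + 2127 \cdot \frac{1}{2128} = \frac{5003}{-144} + \frac{2127}{2128} = 5003 \left(- \frac{1}{144}\right) + \frac{2127}{2128} = - \frac{5003}{144} + \frac{2127}{2128} = - \frac{40391}{1197}$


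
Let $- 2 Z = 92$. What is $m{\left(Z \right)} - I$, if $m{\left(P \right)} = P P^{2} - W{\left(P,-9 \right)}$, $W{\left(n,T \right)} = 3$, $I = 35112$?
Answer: $-132451$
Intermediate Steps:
$Z = -46$ ($Z = \left(- \frac{1}{2}\right) 92 = -46$)
$m{\left(P \right)} = -3 + P^{3}$ ($m{\left(P \right)} = P P^{2} - 3 = P^{3} - 3 = -3 + P^{3}$)
$m{\left(Z \right)} - I = \left(-3 + \left(-46\right)^{3}\right) - 35112 = \left(-3 - 97336\right) - 35112 = -97339 - 35112 = -132451$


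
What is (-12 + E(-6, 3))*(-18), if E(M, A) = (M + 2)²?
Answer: -72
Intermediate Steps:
E(M, A) = (2 + M)²
(-12 + E(-6, 3))*(-18) = (-12 + (2 - 6)²)*(-18) = (-12 + (-4)²)*(-18) = (-12 + 16)*(-18) = 4*(-18) = -72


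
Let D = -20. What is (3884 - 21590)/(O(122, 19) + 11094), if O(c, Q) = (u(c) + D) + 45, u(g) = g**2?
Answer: -17706/26003 ≈ -0.68092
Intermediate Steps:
O(c, Q) = 25 + c**2 (O(c, Q) = (c**2 - 20) + 45 = (-20 + c**2) + 45 = 25 + c**2)
(3884 - 21590)/(O(122, 19) + 11094) = (3884 - 21590)/((25 + 122**2) + 11094) = -17706/((25 + 14884) + 11094) = -17706/(14909 + 11094) = -17706/26003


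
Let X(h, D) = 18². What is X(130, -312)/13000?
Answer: 81/3250 ≈ 0.024923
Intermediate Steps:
X(h, D) = 324
X(130, -312)/13000 = 324/13000 = 324*(1/13000) = 81/3250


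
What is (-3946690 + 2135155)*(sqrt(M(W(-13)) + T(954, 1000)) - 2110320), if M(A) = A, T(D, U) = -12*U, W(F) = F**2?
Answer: 3822918541200 - 1811535*I*sqrt(11831) ≈ 3.8229e+12 - 1.9704e+8*I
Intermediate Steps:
(-3946690 + 2135155)*(sqrt(M(W(-13)) + T(954, 1000)) - 2110320) = (-3946690 + 2135155)*(sqrt((-13)**2 - 12*1000) - 2110320) = -1811535*(sqrt(169 - 12000) - 2110320) = -1811535*(sqrt(-11831) - 2110320) = -1811535*(I*sqrt(11831) - 2110320) = -1811535*(-2110320 + I*sqrt(11831)) = 3822918541200 - 1811535*I*sqrt(11831)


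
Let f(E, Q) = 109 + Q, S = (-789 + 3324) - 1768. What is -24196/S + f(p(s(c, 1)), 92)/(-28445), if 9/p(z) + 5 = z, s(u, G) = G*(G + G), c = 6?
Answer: -688409387/21817315 ≈ -31.553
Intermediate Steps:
s(u, G) = 2*G² (s(u, G) = G*(2*G) = 2*G²)
p(z) = 9/(-5 + z)
S = 767 (S = 2535 - 1768 = 767)
-24196/S + f(p(s(c, 1)), 92)/(-28445) = -24196/767 + (109 + 92)/(-28445) = -24196*1/767 + 201*(-1/28445) = -24196/767 - 201/28445 = -688409387/21817315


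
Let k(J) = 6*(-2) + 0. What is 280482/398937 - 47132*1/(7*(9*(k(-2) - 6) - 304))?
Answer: 67066772/4426301 ≈ 15.152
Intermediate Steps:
k(J) = -12 (k(J) = -12 + 0 = -12)
280482/398937 - 47132*1/(7*(9*(k(-2) - 6) - 304)) = 280482/398937 - 47132*1/(7*(9*(-12 - 6) - 304)) = 280482*(1/398937) - 47132*1/(7*(9*(-18) - 304)) = 93494/132979 - 47132*1/(7*(-162 - 304)) = 93494/132979 - 47132/(7*(-466)) = 93494/132979 - 47132/(-3262) = 93494/132979 - 47132*(-1/3262) = 93494/132979 + 23566/1631 = 67066772/4426301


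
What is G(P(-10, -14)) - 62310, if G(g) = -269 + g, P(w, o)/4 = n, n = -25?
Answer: -62679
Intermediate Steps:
P(w, o) = -100 (P(w, o) = 4*(-25) = -100)
G(P(-10, -14)) - 62310 = (-269 - 100) - 62310 = -369 - 62310 = -62679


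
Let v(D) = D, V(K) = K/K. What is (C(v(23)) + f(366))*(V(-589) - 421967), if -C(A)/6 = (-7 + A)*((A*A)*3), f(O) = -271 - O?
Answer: 64556156374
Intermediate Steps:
V(K) = 1
C(A) = -18*A**2*(-7 + A) (C(A) = -6*(-7 + A)*(A*A)*3 = -6*(-7 + A)*A**2*3 = -6*(-7 + A)*3*A**2 = -18*A**2*(-7 + A))
(C(v(23)) + f(366))*(V(-589) - 421967) = (18*23**2*(7 - 1*23) + (-271 - 1*366))*(1 - 421967) = (18*529*(7 - 23) + (-271 - 366))*(-421966) = (18*529*(-16) - 637)*(-421966) = (-152352 - 637)*(-421966) = -152989*(-421966) = 64556156374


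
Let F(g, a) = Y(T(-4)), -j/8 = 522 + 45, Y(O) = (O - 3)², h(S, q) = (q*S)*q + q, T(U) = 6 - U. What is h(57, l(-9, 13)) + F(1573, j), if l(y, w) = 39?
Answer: 86785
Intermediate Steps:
h(S, q) = q + S*q² (h(S, q) = (S*q)*q + q = S*q² + q = q + S*q²)
Y(O) = (-3 + O)²
j = -4536 (j = -8*(522 + 45) = -8*567 = -4536)
F(g, a) = 49 (F(g, a) = (-3 + (6 - 1*(-4)))² = (-3 + (6 + 4))² = (-3 + 10)² = 7² = 49)
h(57, l(-9, 13)) + F(1573, j) = 39*(1 + 57*39) + 49 = 39*(1 + 2223) + 49 = 39*2224 + 49 = 86736 + 49 = 86785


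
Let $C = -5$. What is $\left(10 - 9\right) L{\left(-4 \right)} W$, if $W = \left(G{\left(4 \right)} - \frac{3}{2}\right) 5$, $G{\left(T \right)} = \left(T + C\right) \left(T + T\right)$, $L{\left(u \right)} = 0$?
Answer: $0$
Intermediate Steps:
$G{\left(T \right)} = 2 T \left(-5 + T\right)$ ($G{\left(T \right)} = \left(T - 5\right) \left(T + T\right) = \left(-5 + T\right) 2 T = 2 T \left(-5 + T\right)$)
$W = - \frac{95}{2}$ ($W = \left(2 \cdot 4 \left(-5 + 4\right) - \frac{3}{2}\right) 5 = \left(2 \cdot 4 \left(-1\right) - \frac{3}{2}\right) 5 = \left(-8 - \frac{3}{2}\right) 5 = \left(- \frac{19}{2}\right) 5 = - \frac{95}{2} \approx -47.5$)
$\left(10 - 9\right) L{\left(-4 \right)} W = \left(10 - 9\right) 0 \left(- \frac{95}{2}\right) = 1 \cdot 0 \left(- \frac{95}{2}\right) = 0 \left(- \frac{95}{2}\right) = 0$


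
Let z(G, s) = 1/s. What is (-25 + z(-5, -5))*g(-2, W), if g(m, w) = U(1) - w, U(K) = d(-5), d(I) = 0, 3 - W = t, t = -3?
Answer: 756/5 ≈ 151.20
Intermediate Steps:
W = 6 (W = 3 - 1*(-3) = 3 + 3 = 6)
z(G, s) = 1/s
U(K) = 0
g(m, w) = -w (g(m, w) = 0 - w = -w)
(-25 + z(-5, -5))*g(-2, W) = (-25 + 1/(-5))*(-1*6) = (-25 - ⅕)*(-6) = -126/5*(-6) = 756/5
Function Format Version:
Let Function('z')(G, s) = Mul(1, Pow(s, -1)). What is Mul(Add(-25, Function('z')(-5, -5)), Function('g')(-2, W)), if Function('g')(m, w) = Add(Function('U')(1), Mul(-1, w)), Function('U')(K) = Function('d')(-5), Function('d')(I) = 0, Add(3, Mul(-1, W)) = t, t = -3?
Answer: Rational(756, 5) ≈ 151.20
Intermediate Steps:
W = 6 (W = Add(3, Mul(-1, -3)) = Add(3, 3) = 6)
Function('z')(G, s) = Pow(s, -1)
Function('U')(K) = 0
Function('g')(m, w) = Mul(-1, w) (Function('g')(m, w) = Add(0, Mul(-1, w)) = Mul(-1, w))
Mul(Add(-25, Function('z')(-5, -5)), Function('g')(-2, W)) = Mul(Add(-25, Pow(-5, -1)), Mul(-1, 6)) = Mul(Add(-25, Rational(-1, 5)), -6) = Mul(Rational(-126, 5), -6) = Rational(756, 5)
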